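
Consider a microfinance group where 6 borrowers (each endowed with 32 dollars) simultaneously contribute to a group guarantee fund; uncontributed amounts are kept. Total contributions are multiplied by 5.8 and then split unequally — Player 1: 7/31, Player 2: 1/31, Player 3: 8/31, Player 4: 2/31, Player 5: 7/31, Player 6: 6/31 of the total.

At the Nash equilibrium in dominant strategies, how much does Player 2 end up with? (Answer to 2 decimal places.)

55.95 dollars

For player j, contributing a unit is worthwhile iff 5.8 × (j's share) ≥ 1, i.e. iff j's share is at least 0.1724.
Player 1, Player 3, Player 5 and Player 6 are above the threshold, contributing 32 each; the remaining 2 contribute 0. Total contributed: 128.
Player 2 keeps 32 and receives 5.8 × 128 × 1/31 = 23.95 from the group guarantee fund, for a payoff of 55.95.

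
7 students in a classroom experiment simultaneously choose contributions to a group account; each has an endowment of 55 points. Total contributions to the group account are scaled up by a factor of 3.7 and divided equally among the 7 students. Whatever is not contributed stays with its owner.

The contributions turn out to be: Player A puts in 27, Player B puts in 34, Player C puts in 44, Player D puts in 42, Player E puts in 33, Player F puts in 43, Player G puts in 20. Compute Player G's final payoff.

163.44 points

Total contributed: 27 + 34 + 44 + 42 + 33 + 43 + 20 = 243.
Each receives 3.7 × 243 / 7 = 128.44 from the group account.
Player G keeps 55 − 20 = 35, so Player G's payoff is 35 + 128.44 = 163.44.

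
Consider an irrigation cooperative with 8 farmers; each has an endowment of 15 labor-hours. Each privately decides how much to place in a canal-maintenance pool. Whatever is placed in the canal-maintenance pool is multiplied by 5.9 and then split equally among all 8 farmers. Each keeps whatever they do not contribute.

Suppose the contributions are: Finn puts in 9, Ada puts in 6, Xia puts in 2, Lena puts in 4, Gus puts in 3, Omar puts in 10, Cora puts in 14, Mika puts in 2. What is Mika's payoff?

49.88 labor-hours

Total contributed: 9 + 6 + 2 + 4 + 3 + 10 + 14 + 2 = 50.
Each receives 5.9 × 50 / 8 = 36.88 from the canal-maintenance pool.
Mika keeps 15 − 2 = 13, so Mika's payoff is 13 + 36.88 = 49.88.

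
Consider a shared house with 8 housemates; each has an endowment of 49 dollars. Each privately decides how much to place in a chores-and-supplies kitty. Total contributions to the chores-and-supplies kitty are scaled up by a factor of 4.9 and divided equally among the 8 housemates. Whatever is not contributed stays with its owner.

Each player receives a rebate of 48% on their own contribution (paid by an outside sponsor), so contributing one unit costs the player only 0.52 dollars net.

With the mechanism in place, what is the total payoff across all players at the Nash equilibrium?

With the mechanism, a contributed unit returns (4.9/8) / 0.52 = 1.1779 per unit of net cost to the contributor — now above 1 — so contributing fully is weakly dominant for every player.
At the Nash equilibrium everyone contributes 49. Group total payoff = 8 × (49 × 0.48 + 4.9 × 49) = 2108.96.

2108.96 dollars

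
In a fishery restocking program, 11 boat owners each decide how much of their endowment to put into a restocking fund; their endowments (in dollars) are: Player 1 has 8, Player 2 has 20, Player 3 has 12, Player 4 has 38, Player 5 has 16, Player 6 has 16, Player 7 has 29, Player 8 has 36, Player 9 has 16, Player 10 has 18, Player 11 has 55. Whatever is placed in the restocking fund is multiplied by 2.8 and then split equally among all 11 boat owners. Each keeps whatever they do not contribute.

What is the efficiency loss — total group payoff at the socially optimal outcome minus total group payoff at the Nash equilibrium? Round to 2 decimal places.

475.20 dollars

The private return per contributed unit is 2.8/11 = 0.2545 < 1 for every player regardless of endowment, so the Nash equilibrium is zero contribution and the group total is Σ E_j = 8 + 20 + 12 + 38 + 16 + 16 + 29 + 36 + 16 + 18 + 55 = 264.
Each contributed unit returns 2.800 to the group, so the social optimum is full contribution by everyone: group total = 2.800 × 264 = 739.20.
Efficiency loss = (2.800 − 1) × 264 = 475.20.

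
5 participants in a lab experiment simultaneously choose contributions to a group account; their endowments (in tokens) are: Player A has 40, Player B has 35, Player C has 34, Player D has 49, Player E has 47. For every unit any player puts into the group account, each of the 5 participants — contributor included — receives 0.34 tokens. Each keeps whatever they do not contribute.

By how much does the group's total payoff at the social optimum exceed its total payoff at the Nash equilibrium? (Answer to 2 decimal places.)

The private return per contributed unit is 0.34 < 1 for everyone, so the Nash equilibrium is zero contribution and the group total is Σ E_j = 40 + 35 + 34 + 49 + 47 = 205.
Each contributed unit returns 1.700 to the group, so the social optimum is full contribution by everyone: group total = 1.700 × 205 = 348.50.
Efficiency loss = (1.700 − 1) × 205 = 143.50.

143.50 tokens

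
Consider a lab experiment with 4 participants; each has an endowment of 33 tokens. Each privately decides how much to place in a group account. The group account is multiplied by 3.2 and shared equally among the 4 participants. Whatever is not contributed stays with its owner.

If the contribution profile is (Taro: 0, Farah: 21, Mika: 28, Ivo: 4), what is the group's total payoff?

248.60 tokens

Total contributed: 0 + 21 + 28 + 4 = 53; total kept: 4 × 33 − 53 = 79.
The group account pays out 3.2 × 53 = 169.60 in aggregate.
Group total = 79 + 169.60 = 248.60.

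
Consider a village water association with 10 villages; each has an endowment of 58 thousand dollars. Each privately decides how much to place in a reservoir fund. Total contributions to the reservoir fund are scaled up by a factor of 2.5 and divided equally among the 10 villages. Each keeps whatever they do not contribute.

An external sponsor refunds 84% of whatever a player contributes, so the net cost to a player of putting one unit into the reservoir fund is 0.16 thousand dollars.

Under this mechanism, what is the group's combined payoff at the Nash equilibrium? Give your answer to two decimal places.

With the mechanism, a contributed unit returns (2.5/10) / 0.16 = 1.5625 per unit of net cost to the contributor — now above 1 — so contributing fully is weakly dominant for every player.
So the Nash equilibrium is full contribution by all 10; the group earns 10 × (58 × 0.84 + 2.5 × 58) = 1937.20.

1937.20 thousand dollars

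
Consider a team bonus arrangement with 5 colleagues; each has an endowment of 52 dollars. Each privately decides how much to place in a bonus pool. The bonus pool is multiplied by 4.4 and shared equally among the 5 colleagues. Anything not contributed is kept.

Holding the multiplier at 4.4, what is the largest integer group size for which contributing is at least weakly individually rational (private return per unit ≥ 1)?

4

Private return per unit is 4.4/(group size), which is ≥ 1 whenever the group size is ≤ 4.4.
The largest such integer is 4.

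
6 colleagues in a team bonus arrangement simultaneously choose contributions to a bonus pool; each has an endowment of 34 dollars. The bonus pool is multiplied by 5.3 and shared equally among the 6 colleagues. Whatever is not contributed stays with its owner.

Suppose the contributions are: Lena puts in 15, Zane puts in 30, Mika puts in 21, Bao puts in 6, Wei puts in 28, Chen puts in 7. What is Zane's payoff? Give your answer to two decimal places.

Total contributed: 15 + 30 + 21 + 6 + 28 + 7 = 107.
Each receives 5.3 × 107 / 6 = 94.52 from the bonus pool.
Zane keeps 34 − 30 = 4, so Zane's payoff is 4 + 94.52 = 98.52.

98.52 dollars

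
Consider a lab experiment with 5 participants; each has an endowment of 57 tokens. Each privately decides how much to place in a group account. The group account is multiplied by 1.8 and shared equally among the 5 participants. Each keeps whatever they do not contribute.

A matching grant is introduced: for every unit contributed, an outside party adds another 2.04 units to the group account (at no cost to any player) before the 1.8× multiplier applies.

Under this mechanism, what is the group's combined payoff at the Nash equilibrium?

The effective private return per unit is now 1.8 × 3.04 / 5 = 1.0944 > 1, so every player's dominant strategy flips to full contribution.
At the Nash equilibrium everyone contributes 57. Group total payoff = 1.8 × 3.04 × 285 = 1559.52.

1559.52 tokens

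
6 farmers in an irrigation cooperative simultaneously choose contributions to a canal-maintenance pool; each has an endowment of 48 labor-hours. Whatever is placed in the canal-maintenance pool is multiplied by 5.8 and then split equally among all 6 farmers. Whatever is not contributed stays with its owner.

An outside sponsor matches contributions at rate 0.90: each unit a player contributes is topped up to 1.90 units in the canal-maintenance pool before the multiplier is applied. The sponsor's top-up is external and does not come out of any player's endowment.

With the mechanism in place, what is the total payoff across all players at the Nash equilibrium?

3173.76 labor-hours

With the mechanism, a contributed unit returns 5.8 × 1.90 / 6 = 1.8367 per unit of net cost to the contributor — now above 1 — so contributing fully is weakly dominant for every player.
At the Nash equilibrium everyone contributes 48. Group total payoff = 5.8 × 1.90 × 288 = 3173.76.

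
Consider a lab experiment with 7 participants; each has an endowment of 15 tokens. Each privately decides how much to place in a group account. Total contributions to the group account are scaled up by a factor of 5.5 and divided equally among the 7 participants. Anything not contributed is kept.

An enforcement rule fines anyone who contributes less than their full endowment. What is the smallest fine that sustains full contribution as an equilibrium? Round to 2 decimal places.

3.21 tokens

Given the others contribute fully, the best deviation is to contribute 0 (any partial contribution still incurs the fine and gives up units whose private return 0.7857 is below 1).
Deviating from 15 to 0 saves 15 tokens but forfeits the deviator's share of the drop in the group account: 5.5/7 × 15 = 11.79.
So the deviation gain is 15 − 11.79 = 3.21, and the fine must be at least 3.21 tokens to wipe it out.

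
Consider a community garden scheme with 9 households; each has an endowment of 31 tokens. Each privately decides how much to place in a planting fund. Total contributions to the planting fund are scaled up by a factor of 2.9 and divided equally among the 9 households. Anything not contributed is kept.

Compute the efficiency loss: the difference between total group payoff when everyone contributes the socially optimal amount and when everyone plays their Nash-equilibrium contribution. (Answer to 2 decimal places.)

530.10 tokens

Each contributed unit returns 2.9/9 = 0.3222 to its contributor — below 1 — so contributing 0 is dominant for every player. At the Nash equilibrium everyone keeps their 31, and the group total is 9 × 31 = 279.
Each contributed unit returns 2.900 to the group as a whole (0.3222 to each of 9 players), which exceeds 1, so the social optimum is full contribution: group total = 2.900 × 279 = 809.10.
Efficiency loss = 809.10 − 279 = 530.10.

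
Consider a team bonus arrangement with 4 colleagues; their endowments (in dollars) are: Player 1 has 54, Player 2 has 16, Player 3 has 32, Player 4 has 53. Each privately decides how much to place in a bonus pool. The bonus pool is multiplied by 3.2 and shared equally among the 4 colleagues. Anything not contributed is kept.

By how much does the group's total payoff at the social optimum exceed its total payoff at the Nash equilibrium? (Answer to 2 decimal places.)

The private return per contributed unit is 3.2/4 = 0.8000 < 1 for every player regardless of endowment, so the Nash equilibrium is zero contribution and the group total is Σ E_j = 54 + 16 + 32 + 53 = 155.
Each contributed unit returns 3.200 to the group, so the social optimum is full contribution by everyone: group total = 3.200 × 155 = 496.00.
Efficiency loss = (3.200 − 1) × 155 = 341.00.

341.00 dollars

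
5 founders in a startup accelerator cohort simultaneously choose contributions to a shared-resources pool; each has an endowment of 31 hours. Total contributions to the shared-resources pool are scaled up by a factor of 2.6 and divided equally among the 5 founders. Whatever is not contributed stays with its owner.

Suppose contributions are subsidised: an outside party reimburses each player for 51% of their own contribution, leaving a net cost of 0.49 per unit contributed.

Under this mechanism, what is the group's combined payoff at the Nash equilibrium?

482.05 hours

The effective private return per unit is now (2.6/5) / 0.49 = 1.0612 > 1, so every player's dominant strategy flips to full contribution.
At the Nash equilibrium everyone contributes 31. Group total payoff = 5 × (31 × 0.51 + 2.6 × 31) = 482.05.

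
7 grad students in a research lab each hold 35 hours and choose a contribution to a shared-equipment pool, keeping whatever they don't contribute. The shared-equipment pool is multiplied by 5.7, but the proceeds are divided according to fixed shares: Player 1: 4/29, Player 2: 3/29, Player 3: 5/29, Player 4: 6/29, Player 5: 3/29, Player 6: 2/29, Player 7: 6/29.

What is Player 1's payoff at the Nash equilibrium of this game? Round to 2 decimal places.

Player j's private return per contributed unit is 5.7 × (j's share). Contributing is weakly dominant for j when that share is at least 1/5.7 = 0.1754, and contributing 0 is dominant otherwise.
Player 4 and Player 7 are above the threshold, contributing 35 each; the remaining 5 contribute 0. Total contributed: 70.
Player 1 keeps 35 and receives 5.7 × 70 × 4/29 = 55.03 from the shared-equipment pool, for a payoff of 90.03.

90.03 hours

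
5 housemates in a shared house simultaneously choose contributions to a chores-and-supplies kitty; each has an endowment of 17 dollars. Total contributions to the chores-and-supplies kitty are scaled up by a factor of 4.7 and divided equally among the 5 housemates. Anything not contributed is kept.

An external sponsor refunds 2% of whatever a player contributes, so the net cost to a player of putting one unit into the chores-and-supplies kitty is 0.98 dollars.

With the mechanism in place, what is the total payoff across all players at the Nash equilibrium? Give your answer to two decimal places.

85.00 dollars

Even with the mechanism, each unit contributed returns only (4.7/5) / 0.98 = 0.9592 per unit of net cost, so contributing nothing is still dominant.
Everyone keeps their endowment and the group total is 5 × 17 = 85.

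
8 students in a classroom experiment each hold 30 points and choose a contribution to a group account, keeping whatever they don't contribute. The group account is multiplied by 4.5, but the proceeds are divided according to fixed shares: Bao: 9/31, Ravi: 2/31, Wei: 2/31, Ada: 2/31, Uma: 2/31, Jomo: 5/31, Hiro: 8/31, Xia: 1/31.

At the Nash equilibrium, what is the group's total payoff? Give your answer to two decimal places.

450.00 points

A player with share s gets back 4.5·s per unit contributed, so full contribution is dominant for anyone with s > 1/4.5 = 0.2222 and zero contribution is dominant for anyone below.
The shares above 0.2222 belong to Bao and Hiro, contributing 30 each; the remaining 6 contribute 0. Total contributed: 60.
The group account pays out 4.5 × 60 = 270.00 in total (split across the unequal shares, but the aggregate is all that matters for the group sum).
The 6 free-riders keep 30 each, adding 180. Group total = 180 + 270.00 = 450.00.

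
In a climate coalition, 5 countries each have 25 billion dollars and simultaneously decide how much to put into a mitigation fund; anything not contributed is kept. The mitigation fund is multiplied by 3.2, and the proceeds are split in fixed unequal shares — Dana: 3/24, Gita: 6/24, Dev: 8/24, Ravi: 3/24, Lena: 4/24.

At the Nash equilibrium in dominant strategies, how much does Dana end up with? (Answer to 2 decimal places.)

35.00 billion dollars

Each unit j contributes comes back to j as 3.2 × (j's share), so j prefers to contribute only if that share exceeds 1/3.2 = 0.3125; otherwise keeping the unit dominates.
The only share above 0.3125 is Dev's 8/24, contributing 25; the remaining 4 contribute 0. Total contributed: 25.
Dana keeps 25 and receives 3.2 × 25 × 3/24 = 10.00 from the mitigation fund, for a payoff of 35.00.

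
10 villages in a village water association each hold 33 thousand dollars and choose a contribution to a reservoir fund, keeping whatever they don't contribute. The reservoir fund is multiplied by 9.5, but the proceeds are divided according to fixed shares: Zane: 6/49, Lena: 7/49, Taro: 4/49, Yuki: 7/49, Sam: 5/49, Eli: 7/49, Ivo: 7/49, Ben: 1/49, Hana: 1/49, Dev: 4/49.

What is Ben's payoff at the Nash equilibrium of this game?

64.99 thousand dollars

Each unit j contributes comes back to j as 9.5 × (j's share), so j prefers to contribute only if that share exceeds 1/9.5 = 0.1053; otherwise keeping the unit dominates.
Zane, Lena, Yuki, Eli and Ivo clear that bar, contributing 33 each; the remaining 5 contribute 0. Total contributed: 165.
Ben keeps 33 and receives 9.5 × 165 × 1/49 = 31.99 from the reservoir fund, for a payoff of 64.99.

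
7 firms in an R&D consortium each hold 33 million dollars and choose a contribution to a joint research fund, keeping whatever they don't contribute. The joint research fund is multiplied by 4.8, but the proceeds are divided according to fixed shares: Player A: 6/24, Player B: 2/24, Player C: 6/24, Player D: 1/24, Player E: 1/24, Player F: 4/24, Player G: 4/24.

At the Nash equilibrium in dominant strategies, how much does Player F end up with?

85.80 million dollars

Player j's private return per contributed unit is 4.8 × (j's share). Contributing is weakly dominant for j when that share is at least 1/4.8 = 0.2083, and contributing 0 is dominant otherwise.
Player A and Player C clear that bar, contributing 33 each; the remaining 5 contribute 0. Total contributed: 66.
Player F keeps 33 and receives 4.8 × 66 × 4/24 = 52.80 from the joint research fund, for a payoff of 85.80.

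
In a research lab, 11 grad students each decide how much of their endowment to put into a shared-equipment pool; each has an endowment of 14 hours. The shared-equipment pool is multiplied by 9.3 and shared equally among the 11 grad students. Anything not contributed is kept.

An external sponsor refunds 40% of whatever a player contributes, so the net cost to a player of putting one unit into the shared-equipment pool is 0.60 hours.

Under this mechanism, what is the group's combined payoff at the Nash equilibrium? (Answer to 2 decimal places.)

With the mechanism, a contributed unit returns (9.3/11) / 0.60 = 1.4091 per unit of net cost to the contributor — now above 1 — so contributing fully is weakly dominant for every player.
So the Nash equilibrium is full contribution by all 11; the group earns 11 × (14 × 0.40 + 9.3 × 14) = 1493.80.

1493.80 hours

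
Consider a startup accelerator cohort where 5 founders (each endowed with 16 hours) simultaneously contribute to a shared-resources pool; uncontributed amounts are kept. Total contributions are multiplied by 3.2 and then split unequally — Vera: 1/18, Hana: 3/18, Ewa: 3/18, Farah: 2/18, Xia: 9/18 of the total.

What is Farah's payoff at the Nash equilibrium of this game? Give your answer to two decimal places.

For player j, contributing a unit is worthwhile iff 3.2 × (j's share) ≥ 1, i.e. iff j's share is at least 0.3125.
Xia alone (share 9/18) is above the threshold, contributing 16; the remaining 4 contribute 0. Total contributed: 16.
Farah keeps 16 and receives 3.2 × 16 × 2/18 = 5.69 from the shared-resources pool, for a payoff of 21.69.

21.69 hours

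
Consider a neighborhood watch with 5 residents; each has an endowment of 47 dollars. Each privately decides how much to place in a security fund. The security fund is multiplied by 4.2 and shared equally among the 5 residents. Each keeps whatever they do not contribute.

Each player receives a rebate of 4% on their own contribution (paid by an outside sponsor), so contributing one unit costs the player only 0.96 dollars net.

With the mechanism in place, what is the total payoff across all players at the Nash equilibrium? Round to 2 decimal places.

The effective private return is (4.2/5) / 0.96 = 0.8750, which is still under 1, so the mechanism doesn't change anyone's dominant strategy: zero contribution.
Everyone keeps their endowment and the group total is 5 × 47 = 235.

235.00 dollars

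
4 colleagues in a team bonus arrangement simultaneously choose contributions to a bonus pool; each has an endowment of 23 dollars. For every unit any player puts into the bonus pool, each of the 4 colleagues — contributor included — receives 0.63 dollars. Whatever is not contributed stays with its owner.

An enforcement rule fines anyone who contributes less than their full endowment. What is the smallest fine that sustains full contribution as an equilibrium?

8.51 dollars

Given the others contribute fully, the best deviation is to contribute 0 (any partial contribution still incurs the fine and gives up units whose private return 0.63 is below 1).
Deviating from 23 to 0 saves 23 dollars but forfeits the deviator's share of the drop in the bonus pool: 0.63 × 23 = 14.49.
So the deviation gain is 23 − 14.49 = 8.51, and the fine must be at least 8.51 dollars to wipe it out.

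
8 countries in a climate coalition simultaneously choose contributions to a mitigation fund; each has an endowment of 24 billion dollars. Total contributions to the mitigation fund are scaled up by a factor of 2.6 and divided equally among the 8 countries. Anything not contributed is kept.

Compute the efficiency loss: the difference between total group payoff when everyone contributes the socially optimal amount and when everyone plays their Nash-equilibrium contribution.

307.20 billion dollars

Each contributed unit returns 2.6/8 = 0.3250 to its contributor — below 1 — so contributing 0 is dominant for every player. At the Nash equilibrium everyone keeps their 24, and the group total is 8 × 24 = 192.
Each contributed unit returns 2.600 to the group as a whole (0.3250 to each of 8 players), which exceeds 1, so the social optimum is full contribution: group total = 2.600 × 192 = 499.20.
Efficiency loss = 499.20 − 192 = 307.20.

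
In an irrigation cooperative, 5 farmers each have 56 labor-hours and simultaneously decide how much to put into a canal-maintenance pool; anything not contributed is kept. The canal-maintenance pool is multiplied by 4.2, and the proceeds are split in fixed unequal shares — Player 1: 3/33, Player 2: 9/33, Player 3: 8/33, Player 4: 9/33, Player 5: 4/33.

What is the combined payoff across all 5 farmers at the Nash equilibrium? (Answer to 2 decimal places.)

817.60 labor-hours

Each unit j contributes comes back to j as 4.2 × (j's share), so j prefers to contribute only if that share exceeds 1/4.2 = 0.2381; otherwise keeping the unit dominates.
The shares above 0.2381 belong to Player 2, Player 3 and Player 4, contributing 56 each; the remaining 2 contribute 0. Total contributed: 168.
The canal-maintenance pool pays out 4.2 × 168 = 705.60 in total (split across the unequal shares, but the aggregate is all that matters for the group sum).
The 2 free-riders keep 56 each, adding 112. Group total = 112 + 705.60 = 817.60.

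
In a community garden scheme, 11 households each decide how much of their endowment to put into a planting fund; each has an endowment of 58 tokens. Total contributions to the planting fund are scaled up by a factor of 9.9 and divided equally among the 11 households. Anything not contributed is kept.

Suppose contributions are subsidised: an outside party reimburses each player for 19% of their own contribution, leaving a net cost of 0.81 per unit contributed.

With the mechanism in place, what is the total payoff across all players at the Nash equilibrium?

Under the mechanism each unit contributed yields (9.9/11) / 0.81 = 1.1111 back to its contributor per unit of net cost, which exceeds 1, making full contribution the dominant choice for everyone.
So the Nash equilibrium is full contribution by all 11; the group earns 11 × (58 × 0.19 + 9.9 × 58) = 6437.42.

6437.42 tokens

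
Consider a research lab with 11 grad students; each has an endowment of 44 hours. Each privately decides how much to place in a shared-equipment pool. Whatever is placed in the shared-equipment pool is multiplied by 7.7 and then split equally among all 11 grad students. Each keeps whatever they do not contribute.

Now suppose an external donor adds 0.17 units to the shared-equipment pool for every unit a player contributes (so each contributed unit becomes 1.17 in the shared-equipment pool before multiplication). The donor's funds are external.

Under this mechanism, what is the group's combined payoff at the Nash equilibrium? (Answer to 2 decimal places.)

484.00 hours

With the mechanism, a contributed unit returns 7.7 × 1.17 / 11 = 0.8190 per unit of net cost — still below 1 — so contributing 0 remains dominant for every player.
Everyone keeps their endowment and the group total is 11 × 44 = 484.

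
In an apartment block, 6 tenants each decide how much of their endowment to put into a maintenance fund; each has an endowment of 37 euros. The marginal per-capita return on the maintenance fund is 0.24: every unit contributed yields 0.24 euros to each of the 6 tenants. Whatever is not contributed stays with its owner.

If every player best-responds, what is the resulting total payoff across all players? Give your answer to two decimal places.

222.00 euros

The private return per contributed unit is 0.24 < 1, so contributing 0 is dominant for every player. At the Nash equilibrium everyone keeps their 37, and the group total is 6 × 37 = 222.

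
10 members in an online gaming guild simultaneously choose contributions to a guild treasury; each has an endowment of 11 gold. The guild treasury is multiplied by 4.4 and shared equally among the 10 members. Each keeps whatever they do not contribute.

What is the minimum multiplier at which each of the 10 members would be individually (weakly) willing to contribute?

A contributed unit returns (multiplier)/10 to its contributor.
This reaches 1 exactly when the multiplier is 10.

10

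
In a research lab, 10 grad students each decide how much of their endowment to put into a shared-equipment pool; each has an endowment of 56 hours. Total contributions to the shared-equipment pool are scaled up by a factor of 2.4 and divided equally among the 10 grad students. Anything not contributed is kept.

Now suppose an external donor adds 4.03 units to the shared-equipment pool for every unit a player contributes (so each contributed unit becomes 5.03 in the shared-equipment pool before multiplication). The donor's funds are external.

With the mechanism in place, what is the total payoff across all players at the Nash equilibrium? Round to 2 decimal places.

6760.32 hours

With the mechanism, a contributed unit returns 2.4 × 5.03 / 10 = 1.2072 per unit of net cost to the contributor — now above 1 — so contributing fully is weakly dominant for every player.
At the Nash equilibrium everyone contributes 56. Group total payoff = 2.4 × 5.03 × 560 = 6760.32.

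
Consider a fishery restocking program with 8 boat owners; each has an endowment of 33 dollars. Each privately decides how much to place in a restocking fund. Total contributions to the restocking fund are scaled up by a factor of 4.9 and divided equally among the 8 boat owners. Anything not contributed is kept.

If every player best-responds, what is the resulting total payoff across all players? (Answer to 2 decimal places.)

264.00 dollars

Each contributed unit returns 4.9/8 = 0.6125 to its contributor — below 1 — so contributing 0 is dominant for every player. At the Nash equilibrium everyone keeps their 33, and the group total is 8 × 33 = 264.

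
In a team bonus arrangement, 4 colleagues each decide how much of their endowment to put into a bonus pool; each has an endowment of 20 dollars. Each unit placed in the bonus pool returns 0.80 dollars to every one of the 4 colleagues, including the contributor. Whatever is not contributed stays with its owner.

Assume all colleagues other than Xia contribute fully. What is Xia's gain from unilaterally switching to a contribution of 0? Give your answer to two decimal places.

Switching from a contribution of 20 to 0 lets Xia keep an extra 20 dollars, but lowers the bonus pool by 20, which costs Xia their own share of that drop: 0.80 × 20 = 16.00.
Net gain = 20 − 16.00 = 4.00. The private return per contributed unit (0.80) is below 1, so free-riding is indeed the best response regardless of what the others do.

4.00 dollars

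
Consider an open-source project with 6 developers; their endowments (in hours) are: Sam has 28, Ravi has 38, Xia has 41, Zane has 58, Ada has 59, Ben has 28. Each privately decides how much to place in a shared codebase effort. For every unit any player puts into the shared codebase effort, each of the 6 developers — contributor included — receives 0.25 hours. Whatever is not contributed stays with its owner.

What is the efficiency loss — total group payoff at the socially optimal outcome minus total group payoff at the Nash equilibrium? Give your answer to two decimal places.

The private return per contributed unit is 0.25 < 1 for everyone, so the Nash equilibrium is zero contribution and the group total is Σ E_j = 28 + 38 + 41 + 58 + 59 + 28 = 252.
Each contributed unit returns 1.500 to the group, so the social optimum is full contribution by everyone: group total = 1.500 × 252 = 378.00.
Efficiency loss = (1.500 − 1) × 252 = 126.00.

126.00 hours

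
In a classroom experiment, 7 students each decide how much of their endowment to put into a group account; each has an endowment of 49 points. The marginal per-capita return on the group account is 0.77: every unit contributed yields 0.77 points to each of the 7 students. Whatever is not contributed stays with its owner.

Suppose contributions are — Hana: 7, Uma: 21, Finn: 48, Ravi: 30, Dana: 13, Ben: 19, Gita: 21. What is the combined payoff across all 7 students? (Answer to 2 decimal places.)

Total contributed: 7 + 21 + 48 + 30 + 13 + 19 + 21 = 159; total kept: 7 × 49 − 159 = 184.
The group account pays out 0.77 × 7 × 159 = 857.01 in aggregate.
Group total = 184 + 857.01 = 1041.01.

1041.01 points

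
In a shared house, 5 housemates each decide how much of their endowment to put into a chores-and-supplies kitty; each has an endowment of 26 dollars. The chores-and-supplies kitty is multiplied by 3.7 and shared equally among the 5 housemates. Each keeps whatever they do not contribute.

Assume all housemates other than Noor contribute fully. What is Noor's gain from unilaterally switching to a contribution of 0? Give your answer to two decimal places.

6.76 dollars

Switching from a contribution of 26 to 0 lets Noor keep an extra 26 dollars, but lowers the chores-and-supplies kitty by 26, which costs Noor their own share of that drop: 3.7/5 × 26 = 19.24.
Net gain = 26 − 19.24 = 6.76. The private return per contributed unit (0.7400) is below 1, so free-riding is indeed the best response regardless of what the others do.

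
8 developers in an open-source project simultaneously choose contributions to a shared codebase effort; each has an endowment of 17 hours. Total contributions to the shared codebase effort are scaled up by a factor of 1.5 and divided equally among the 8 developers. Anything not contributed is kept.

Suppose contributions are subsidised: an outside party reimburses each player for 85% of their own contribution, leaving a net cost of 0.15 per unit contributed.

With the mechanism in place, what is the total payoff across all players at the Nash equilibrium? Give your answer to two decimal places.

319.60 hours

Under the mechanism each unit contributed yields (1.5/8) / 0.15 = 1.2500 back to its contributor per unit of net cost, which exceeds 1, making full contribution the dominant choice for everyone.
At the Nash equilibrium everyone contributes 17. Group total payoff = 8 × (17 × 0.85 + 1.5 × 17) = 319.60.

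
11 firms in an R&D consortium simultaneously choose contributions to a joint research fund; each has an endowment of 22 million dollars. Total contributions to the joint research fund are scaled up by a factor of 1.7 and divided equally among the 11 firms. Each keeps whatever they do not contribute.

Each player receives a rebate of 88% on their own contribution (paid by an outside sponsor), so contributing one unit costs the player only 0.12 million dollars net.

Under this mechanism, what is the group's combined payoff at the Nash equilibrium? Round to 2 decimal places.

The effective private return per unit is now (1.7/11) / 0.12 = 1.2879 > 1, so every player's dominant strategy flips to full contribution.
So the Nash equilibrium is full contribution by all 11; the group earns 11 × (22 × 0.88 + 1.7 × 22) = 624.36.

624.36 million dollars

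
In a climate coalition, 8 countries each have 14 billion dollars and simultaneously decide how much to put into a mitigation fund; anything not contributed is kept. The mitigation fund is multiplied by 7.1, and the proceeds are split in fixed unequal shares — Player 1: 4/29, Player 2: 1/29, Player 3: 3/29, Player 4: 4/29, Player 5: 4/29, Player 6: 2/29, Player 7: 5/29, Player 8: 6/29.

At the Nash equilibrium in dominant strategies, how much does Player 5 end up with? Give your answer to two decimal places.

41.42 billion dollars

Each unit j contributes comes back to j as 7.1 × (j's share), so j prefers to contribute only if that share exceeds 1/7.1 = 0.1408; otherwise keeping the unit dominates.
Player 7 and Player 8 clear that bar, contributing 14 each; the remaining 6 contribute 0. Total contributed: 28.
Player 5 keeps 14 and receives 7.1 × 28 × 4/29 = 27.42 from the mitigation fund, for a payoff of 41.42.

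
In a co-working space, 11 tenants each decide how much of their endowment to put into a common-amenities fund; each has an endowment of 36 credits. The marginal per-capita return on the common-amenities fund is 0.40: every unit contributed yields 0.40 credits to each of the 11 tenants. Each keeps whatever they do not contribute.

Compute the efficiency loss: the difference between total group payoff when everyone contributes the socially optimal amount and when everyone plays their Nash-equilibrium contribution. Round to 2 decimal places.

1346.40 credits

The private return per contributed unit is 0.40 < 1, so contributing 0 is dominant for every player. At the Nash equilibrium everyone keeps their 36, and the group total is 11 × 36 = 396.
Each contributed unit returns 4.400 to the group as a whole (0.40 to each of 11 players), which exceeds 1, so the social optimum is full contribution: group total = 4.400 × 396 = 1742.40.
Efficiency loss = 1742.40 − 396 = 1346.40.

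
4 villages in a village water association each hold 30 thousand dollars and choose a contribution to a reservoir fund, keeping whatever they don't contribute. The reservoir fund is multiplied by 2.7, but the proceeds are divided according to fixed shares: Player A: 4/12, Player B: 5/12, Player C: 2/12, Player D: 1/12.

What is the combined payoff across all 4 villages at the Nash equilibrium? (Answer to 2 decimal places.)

A player with share s gets back 2.7·s per unit contributed, so full contribution is dominant for anyone with s > 1/2.7 = 0.3704 and zero contribution is dominant for anyone below.
Only Player B (5/12) clears that bar, contributing 30; the remaining 3 contribute 0. Total contributed: 30.
The reservoir fund pays out 2.7 × 30 = 81.00 in total (split across the unequal shares, but the aggregate is all that matters for the group sum).
The 3 free-riders keep 30 each, adding 90. Group total = 90 + 81.00 = 171.00.

171.00 thousand dollars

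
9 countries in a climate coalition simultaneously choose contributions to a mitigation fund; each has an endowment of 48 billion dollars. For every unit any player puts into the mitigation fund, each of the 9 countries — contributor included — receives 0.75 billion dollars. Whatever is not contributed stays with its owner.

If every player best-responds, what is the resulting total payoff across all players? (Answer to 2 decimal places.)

432.00 billion dollars

The private return per contributed unit is 0.75 < 1, so contributing 0 is dominant for every player. At the Nash equilibrium everyone keeps their 48, and the group total is 9 × 48 = 432.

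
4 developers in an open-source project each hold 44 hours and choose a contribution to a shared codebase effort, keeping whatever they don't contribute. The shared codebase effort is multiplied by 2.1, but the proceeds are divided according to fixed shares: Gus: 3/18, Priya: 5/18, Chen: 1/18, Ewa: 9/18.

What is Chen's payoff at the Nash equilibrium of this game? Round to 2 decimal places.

49.13 hours

A player with share s gets back 2.1·s per unit contributed, so full contribution is dominant for anyone with s > 1/2.1 = 0.4762 and zero contribution is dominant for anyone below.
The only share above 0.4762 is Ewa's 9/18, contributing 44; the remaining 3 contribute 0. Total contributed: 44.
Chen keeps 44 and receives 2.1 × 44 × 1/18 = 5.13 from the shared codebase effort, for a payoff of 49.13.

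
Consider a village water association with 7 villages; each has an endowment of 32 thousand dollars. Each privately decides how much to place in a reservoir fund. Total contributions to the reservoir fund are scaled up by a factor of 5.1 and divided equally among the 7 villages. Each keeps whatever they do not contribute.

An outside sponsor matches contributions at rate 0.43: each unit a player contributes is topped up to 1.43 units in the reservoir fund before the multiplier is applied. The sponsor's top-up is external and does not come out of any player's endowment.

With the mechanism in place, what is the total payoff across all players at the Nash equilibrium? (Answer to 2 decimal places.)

The effective private return per unit is now 5.1 × 1.43 / 7 = 1.0419 > 1, so every player's dominant strategy flips to full contribution.
So the Nash equilibrium is full contribution by all 7; the group earns 5.1 × 1.43 × 224 = 1633.63.

1633.63 thousand dollars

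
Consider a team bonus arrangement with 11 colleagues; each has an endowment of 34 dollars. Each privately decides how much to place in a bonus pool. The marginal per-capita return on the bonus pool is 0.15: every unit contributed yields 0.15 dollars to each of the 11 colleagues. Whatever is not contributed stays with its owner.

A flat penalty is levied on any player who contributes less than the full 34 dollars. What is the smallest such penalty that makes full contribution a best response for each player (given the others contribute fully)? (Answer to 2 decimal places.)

Given the others contribute fully, the best deviation is to contribute 0 (any partial contribution still incurs the fine and gives up units whose private return 0.15 is below 1).
Deviating from 34 to 0 saves 34 dollars but forfeits the deviator's share of the drop in the bonus pool: 0.15 × 34 = 5.10.
So the deviation gain is 34 − 5.10 = 28.90, and the fine must be at least 28.90 dollars to wipe it out.

28.90 dollars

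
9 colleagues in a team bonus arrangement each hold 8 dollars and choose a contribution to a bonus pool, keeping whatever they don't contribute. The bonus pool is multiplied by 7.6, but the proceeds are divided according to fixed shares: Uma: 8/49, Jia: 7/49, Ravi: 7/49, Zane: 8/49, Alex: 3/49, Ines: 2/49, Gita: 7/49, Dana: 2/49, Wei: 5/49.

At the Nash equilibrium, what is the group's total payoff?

Player j's private return per contributed unit is 7.6 × (j's share). Contributing is weakly dominant for j when that share is at least 1/7.6 = 0.1316, and contributing 0 is dominant otherwise.
Uma, Jia, Ravi, Zane and Gita clear that bar, contributing 8 each; the remaining 4 contribute 0. Total contributed: 40.
The bonus pool pays out 7.6 × 40 = 304.00 in total (split across the unequal shares, but the aggregate is all that matters for the group sum).
The 4 free-riders keep 8 each, adding 32. Group total = 32 + 304.00 = 336.00.

336.00 dollars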